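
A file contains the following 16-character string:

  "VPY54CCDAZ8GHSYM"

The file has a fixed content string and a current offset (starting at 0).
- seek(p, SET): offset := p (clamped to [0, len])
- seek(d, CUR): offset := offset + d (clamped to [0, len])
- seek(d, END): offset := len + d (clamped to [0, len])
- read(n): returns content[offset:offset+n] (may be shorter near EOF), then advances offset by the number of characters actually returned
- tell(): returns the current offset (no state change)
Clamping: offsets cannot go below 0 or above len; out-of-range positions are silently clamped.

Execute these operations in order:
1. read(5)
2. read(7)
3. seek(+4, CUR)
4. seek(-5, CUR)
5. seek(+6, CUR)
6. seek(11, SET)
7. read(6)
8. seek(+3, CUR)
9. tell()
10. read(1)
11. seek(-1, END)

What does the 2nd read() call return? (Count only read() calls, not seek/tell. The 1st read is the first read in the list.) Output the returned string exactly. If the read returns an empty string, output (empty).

Answer: CCDAZ8G

Derivation:
After 1 (read(5)): returned 'VPY54', offset=5
After 2 (read(7)): returned 'CCDAZ8G', offset=12
After 3 (seek(+4, CUR)): offset=16
After 4 (seek(-5, CUR)): offset=11
After 5 (seek(+6, CUR)): offset=16
After 6 (seek(11, SET)): offset=11
After 7 (read(6)): returned 'GHSYM', offset=16
After 8 (seek(+3, CUR)): offset=16
After 9 (tell()): offset=16
After 10 (read(1)): returned '', offset=16
After 11 (seek(-1, END)): offset=15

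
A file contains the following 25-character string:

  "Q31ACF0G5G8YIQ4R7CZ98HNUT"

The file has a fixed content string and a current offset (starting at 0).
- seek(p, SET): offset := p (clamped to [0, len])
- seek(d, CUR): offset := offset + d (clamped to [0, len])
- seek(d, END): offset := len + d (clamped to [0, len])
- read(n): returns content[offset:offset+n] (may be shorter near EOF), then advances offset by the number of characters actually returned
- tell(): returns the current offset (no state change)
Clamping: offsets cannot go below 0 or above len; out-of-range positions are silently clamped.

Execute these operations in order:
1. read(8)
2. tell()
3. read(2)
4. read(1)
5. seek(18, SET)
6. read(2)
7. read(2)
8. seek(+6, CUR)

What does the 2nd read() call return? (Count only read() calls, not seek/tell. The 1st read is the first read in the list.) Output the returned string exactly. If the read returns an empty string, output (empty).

After 1 (read(8)): returned 'Q31ACF0G', offset=8
After 2 (tell()): offset=8
After 3 (read(2)): returned '5G', offset=10
After 4 (read(1)): returned '8', offset=11
After 5 (seek(18, SET)): offset=18
After 6 (read(2)): returned 'Z9', offset=20
After 7 (read(2)): returned '8H', offset=22
After 8 (seek(+6, CUR)): offset=25

Answer: 5G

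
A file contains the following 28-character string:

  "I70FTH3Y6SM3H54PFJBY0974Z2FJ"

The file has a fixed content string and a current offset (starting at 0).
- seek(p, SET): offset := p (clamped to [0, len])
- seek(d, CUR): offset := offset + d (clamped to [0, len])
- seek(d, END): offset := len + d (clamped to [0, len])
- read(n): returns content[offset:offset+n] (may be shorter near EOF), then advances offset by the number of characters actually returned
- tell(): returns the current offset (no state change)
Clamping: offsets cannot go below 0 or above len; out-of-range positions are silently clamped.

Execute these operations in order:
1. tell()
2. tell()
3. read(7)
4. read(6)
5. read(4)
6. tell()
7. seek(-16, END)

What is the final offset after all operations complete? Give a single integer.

After 1 (tell()): offset=0
After 2 (tell()): offset=0
After 3 (read(7)): returned 'I70FTH3', offset=7
After 4 (read(6)): returned 'Y6SM3H', offset=13
After 5 (read(4)): returned '54PF', offset=17
After 6 (tell()): offset=17
After 7 (seek(-16, END)): offset=12

Answer: 12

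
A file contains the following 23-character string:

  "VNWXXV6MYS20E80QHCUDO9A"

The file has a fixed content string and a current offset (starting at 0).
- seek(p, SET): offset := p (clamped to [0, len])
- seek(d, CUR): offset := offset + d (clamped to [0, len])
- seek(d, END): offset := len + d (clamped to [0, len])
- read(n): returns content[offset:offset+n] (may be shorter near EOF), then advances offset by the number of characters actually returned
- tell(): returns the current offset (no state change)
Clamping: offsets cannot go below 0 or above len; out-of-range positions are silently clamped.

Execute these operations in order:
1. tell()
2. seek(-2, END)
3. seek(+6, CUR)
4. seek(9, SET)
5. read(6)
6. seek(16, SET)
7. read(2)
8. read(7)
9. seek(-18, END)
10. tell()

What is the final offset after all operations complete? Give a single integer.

After 1 (tell()): offset=0
After 2 (seek(-2, END)): offset=21
After 3 (seek(+6, CUR)): offset=23
After 4 (seek(9, SET)): offset=9
After 5 (read(6)): returned 'S20E80', offset=15
After 6 (seek(16, SET)): offset=16
After 7 (read(2)): returned 'HC', offset=18
After 8 (read(7)): returned 'UDO9A', offset=23
After 9 (seek(-18, END)): offset=5
After 10 (tell()): offset=5

Answer: 5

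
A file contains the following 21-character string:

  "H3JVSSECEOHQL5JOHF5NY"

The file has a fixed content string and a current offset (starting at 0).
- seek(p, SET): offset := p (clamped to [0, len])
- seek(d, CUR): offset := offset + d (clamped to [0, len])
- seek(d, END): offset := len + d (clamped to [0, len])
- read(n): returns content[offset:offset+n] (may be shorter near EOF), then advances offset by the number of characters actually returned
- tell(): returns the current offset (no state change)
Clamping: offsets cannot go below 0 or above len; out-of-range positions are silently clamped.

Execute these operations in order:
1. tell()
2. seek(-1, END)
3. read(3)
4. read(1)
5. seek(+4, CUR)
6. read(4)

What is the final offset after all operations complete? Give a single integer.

After 1 (tell()): offset=0
After 2 (seek(-1, END)): offset=20
After 3 (read(3)): returned 'Y', offset=21
After 4 (read(1)): returned '', offset=21
After 5 (seek(+4, CUR)): offset=21
After 6 (read(4)): returned '', offset=21

Answer: 21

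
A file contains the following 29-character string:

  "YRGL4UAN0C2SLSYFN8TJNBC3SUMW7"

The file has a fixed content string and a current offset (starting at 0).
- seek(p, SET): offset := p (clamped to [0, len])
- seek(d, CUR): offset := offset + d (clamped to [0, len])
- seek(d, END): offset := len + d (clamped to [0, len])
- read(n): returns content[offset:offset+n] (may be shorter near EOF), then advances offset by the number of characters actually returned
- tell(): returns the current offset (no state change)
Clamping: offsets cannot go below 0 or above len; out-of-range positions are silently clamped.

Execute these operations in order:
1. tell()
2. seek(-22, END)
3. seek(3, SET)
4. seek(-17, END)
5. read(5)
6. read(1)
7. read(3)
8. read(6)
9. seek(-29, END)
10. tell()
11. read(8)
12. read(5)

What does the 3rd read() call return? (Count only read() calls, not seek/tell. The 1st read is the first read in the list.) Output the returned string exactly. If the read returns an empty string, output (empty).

After 1 (tell()): offset=0
After 2 (seek(-22, END)): offset=7
After 3 (seek(3, SET)): offset=3
After 4 (seek(-17, END)): offset=12
After 5 (read(5)): returned 'LSYFN', offset=17
After 6 (read(1)): returned '8', offset=18
After 7 (read(3)): returned 'TJN', offset=21
After 8 (read(6)): returned 'BC3SUM', offset=27
After 9 (seek(-29, END)): offset=0
After 10 (tell()): offset=0
After 11 (read(8)): returned 'YRGL4UAN', offset=8
After 12 (read(5)): returned '0C2SL', offset=13

Answer: TJN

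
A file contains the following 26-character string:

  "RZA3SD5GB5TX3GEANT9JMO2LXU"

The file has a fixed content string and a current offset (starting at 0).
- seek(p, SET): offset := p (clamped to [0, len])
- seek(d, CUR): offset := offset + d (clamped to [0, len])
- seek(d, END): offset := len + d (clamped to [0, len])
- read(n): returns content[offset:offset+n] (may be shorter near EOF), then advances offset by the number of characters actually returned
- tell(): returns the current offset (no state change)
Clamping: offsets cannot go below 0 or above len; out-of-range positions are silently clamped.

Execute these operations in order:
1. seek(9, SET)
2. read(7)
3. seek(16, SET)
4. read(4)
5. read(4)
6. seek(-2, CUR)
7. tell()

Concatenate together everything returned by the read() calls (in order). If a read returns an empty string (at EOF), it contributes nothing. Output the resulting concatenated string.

After 1 (seek(9, SET)): offset=9
After 2 (read(7)): returned '5TX3GEA', offset=16
After 3 (seek(16, SET)): offset=16
After 4 (read(4)): returned 'NT9J', offset=20
After 5 (read(4)): returned 'MO2L', offset=24
After 6 (seek(-2, CUR)): offset=22
After 7 (tell()): offset=22

Answer: 5TX3GEANT9JMO2L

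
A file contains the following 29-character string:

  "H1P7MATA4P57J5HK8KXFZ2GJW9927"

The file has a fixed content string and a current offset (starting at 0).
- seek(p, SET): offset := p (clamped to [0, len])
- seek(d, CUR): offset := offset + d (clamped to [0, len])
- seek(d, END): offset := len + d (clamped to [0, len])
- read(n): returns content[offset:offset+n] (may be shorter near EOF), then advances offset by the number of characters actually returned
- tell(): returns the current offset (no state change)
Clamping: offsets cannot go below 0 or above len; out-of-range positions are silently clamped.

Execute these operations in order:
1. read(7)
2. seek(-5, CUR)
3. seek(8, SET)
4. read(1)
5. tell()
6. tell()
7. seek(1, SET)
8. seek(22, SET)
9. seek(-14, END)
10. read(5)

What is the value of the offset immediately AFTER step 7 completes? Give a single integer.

Answer: 1

Derivation:
After 1 (read(7)): returned 'H1P7MAT', offset=7
After 2 (seek(-5, CUR)): offset=2
After 3 (seek(8, SET)): offset=8
After 4 (read(1)): returned '4', offset=9
After 5 (tell()): offset=9
After 6 (tell()): offset=9
After 7 (seek(1, SET)): offset=1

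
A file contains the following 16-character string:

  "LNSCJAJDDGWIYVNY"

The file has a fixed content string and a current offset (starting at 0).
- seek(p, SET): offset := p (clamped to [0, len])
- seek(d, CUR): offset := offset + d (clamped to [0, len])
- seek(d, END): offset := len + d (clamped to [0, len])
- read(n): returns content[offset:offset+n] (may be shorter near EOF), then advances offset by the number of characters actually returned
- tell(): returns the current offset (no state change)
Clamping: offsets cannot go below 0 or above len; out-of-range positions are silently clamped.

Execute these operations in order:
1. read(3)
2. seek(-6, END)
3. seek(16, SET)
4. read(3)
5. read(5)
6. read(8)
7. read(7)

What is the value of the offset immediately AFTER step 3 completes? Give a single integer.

After 1 (read(3)): returned 'LNS', offset=3
After 2 (seek(-6, END)): offset=10
After 3 (seek(16, SET)): offset=16

Answer: 16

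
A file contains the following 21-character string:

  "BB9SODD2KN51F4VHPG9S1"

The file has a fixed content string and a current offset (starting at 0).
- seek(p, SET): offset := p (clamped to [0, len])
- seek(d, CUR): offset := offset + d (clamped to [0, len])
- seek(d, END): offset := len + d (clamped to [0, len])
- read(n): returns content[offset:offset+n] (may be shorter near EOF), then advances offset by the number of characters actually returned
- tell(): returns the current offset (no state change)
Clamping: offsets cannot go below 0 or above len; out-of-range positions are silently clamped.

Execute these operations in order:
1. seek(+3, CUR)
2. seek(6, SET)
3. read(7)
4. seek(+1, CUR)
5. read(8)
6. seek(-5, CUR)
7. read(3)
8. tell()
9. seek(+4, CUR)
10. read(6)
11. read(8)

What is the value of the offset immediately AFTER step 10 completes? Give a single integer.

After 1 (seek(+3, CUR)): offset=3
After 2 (seek(6, SET)): offset=6
After 3 (read(7)): returned 'D2KN51F', offset=13
After 4 (seek(+1, CUR)): offset=14
After 5 (read(8)): returned 'VHPG9S1', offset=21
After 6 (seek(-5, CUR)): offset=16
After 7 (read(3)): returned 'PG9', offset=19
After 8 (tell()): offset=19
After 9 (seek(+4, CUR)): offset=21
After 10 (read(6)): returned '', offset=21

Answer: 21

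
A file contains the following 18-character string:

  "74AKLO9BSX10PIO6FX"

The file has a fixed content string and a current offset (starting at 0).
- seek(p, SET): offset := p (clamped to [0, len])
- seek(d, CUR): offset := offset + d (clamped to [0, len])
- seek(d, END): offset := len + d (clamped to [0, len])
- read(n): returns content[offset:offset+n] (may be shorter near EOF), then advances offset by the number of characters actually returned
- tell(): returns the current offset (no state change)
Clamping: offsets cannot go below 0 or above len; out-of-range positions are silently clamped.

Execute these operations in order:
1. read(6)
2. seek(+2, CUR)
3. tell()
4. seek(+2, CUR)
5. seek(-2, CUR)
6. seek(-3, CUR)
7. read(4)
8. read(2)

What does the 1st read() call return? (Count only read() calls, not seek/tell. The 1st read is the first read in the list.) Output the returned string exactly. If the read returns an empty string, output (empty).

Answer: 74AKLO

Derivation:
After 1 (read(6)): returned '74AKLO', offset=6
After 2 (seek(+2, CUR)): offset=8
After 3 (tell()): offset=8
After 4 (seek(+2, CUR)): offset=10
After 5 (seek(-2, CUR)): offset=8
After 6 (seek(-3, CUR)): offset=5
After 7 (read(4)): returned 'O9BS', offset=9
After 8 (read(2)): returned 'X1', offset=11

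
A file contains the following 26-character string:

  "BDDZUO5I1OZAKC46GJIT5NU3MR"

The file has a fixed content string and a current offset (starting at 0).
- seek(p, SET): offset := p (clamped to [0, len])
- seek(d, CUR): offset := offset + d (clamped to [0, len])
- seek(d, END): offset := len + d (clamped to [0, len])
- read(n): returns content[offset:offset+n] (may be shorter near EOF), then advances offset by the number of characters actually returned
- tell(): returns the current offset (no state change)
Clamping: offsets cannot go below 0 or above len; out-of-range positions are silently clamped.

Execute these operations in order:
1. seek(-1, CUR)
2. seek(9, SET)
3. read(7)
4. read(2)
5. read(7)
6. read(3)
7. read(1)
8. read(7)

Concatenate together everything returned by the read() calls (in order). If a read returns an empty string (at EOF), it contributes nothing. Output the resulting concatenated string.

Answer: OZAKC46GJIT5NU3MR

Derivation:
After 1 (seek(-1, CUR)): offset=0
After 2 (seek(9, SET)): offset=9
After 3 (read(7)): returned 'OZAKC46', offset=16
After 4 (read(2)): returned 'GJ', offset=18
After 5 (read(7)): returned 'IT5NU3M', offset=25
After 6 (read(3)): returned 'R', offset=26
After 7 (read(1)): returned '', offset=26
After 8 (read(7)): returned '', offset=26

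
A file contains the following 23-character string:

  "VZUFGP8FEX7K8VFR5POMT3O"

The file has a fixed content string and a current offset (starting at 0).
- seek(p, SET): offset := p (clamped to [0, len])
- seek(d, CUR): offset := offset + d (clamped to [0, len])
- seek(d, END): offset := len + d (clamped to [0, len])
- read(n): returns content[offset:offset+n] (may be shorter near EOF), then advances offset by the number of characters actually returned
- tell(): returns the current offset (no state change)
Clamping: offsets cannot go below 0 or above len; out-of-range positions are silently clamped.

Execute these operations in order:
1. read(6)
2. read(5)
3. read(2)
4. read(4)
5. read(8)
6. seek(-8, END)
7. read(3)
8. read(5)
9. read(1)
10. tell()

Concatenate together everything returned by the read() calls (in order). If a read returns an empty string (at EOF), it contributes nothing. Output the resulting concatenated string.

After 1 (read(6)): returned 'VZUFGP', offset=6
After 2 (read(5)): returned '8FEX7', offset=11
After 3 (read(2)): returned 'K8', offset=13
After 4 (read(4)): returned 'VFR5', offset=17
After 5 (read(8)): returned 'POMT3O', offset=23
After 6 (seek(-8, END)): offset=15
After 7 (read(3)): returned 'R5P', offset=18
After 8 (read(5)): returned 'OMT3O', offset=23
After 9 (read(1)): returned '', offset=23
After 10 (tell()): offset=23

Answer: VZUFGP8FEX7K8VFR5POMT3OR5POMT3O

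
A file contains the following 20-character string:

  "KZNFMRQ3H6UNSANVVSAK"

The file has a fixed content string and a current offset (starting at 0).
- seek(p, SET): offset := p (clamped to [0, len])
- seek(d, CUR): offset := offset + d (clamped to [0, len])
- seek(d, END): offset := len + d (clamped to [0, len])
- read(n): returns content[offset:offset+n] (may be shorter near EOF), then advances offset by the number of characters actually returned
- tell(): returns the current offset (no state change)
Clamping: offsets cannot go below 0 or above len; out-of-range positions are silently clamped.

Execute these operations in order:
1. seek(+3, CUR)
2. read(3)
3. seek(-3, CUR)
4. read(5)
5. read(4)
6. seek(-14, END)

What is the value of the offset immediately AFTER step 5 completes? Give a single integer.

After 1 (seek(+3, CUR)): offset=3
After 2 (read(3)): returned 'FMR', offset=6
After 3 (seek(-3, CUR)): offset=3
After 4 (read(5)): returned 'FMRQ3', offset=8
After 5 (read(4)): returned 'H6UN', offset=12

Answer: 12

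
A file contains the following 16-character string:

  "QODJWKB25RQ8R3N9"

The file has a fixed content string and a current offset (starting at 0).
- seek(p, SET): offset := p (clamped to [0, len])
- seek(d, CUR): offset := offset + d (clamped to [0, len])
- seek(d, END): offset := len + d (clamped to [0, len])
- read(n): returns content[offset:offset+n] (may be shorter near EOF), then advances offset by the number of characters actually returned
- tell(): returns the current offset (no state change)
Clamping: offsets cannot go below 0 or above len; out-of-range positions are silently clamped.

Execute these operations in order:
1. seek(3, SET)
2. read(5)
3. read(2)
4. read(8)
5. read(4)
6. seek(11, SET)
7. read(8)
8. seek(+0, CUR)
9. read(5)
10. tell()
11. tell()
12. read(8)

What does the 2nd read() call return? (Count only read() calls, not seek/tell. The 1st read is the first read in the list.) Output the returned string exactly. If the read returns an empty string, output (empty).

Answer: 5R

Derivation:
After 1 (seek(3, SET)): offset=3
After 2 (read(5)): returned 'JWKB2', offset=8
After 3 (read(2)): returned '5R', offset=10
After 4 (read(8)): returned 'Q8R3N9', offset=16
After 5 (read(4)): returned '', offset=16
After 6 (seek(11, SET)): offset=11
After 7 (read(8)): returned '8R3N9', offset=16
After 8 (seek(+0, CUR)): offset=16
After 9 (read(5)): returned '', offset=16
After 10 (tell()): offset=16
After 11 (tell()): offset=16
After 12 (read(8)): returned '', offset=16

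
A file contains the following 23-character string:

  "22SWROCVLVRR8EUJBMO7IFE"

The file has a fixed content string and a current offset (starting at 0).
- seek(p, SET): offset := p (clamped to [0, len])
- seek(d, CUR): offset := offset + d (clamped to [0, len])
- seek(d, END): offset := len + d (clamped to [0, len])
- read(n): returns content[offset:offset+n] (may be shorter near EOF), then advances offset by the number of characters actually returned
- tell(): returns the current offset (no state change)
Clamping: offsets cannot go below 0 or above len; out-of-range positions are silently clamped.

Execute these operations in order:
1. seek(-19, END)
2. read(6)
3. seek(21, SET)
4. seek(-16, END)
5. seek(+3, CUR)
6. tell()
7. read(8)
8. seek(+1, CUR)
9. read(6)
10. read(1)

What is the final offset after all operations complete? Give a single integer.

After 1 (seek(-19, END)): offset=4
After 2 (read(6)): returned 'ROCVLV', offset=10
After 3 (seek(21, SET)): offset=21
After 4 (seek(-16, END)): offset=7
After 5 (seek(+3, CUR)): offset=10
After 6 (tell()): offset=10
After 7 (read(8)): returned 'RR8EUJBM', offset=18
After 8 (seek(+1, CUR)): offset=19
After 9 (read(6)): returned '7IFE', offset=23
After 10 (read(1)): returned '', offset=23

Answer: 23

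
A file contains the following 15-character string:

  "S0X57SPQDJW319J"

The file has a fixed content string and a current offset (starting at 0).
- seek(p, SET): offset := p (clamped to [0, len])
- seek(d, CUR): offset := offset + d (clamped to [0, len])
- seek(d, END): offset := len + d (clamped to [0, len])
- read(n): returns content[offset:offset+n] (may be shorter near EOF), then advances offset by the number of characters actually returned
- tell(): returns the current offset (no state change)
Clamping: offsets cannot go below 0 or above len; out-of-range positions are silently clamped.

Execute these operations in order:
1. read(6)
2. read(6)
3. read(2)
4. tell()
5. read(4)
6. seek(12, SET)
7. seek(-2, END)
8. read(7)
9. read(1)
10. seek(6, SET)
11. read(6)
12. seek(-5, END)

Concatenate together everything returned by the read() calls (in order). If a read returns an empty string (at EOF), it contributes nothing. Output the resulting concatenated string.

After 1 (read(6)): returned 'S0X57S', offset=6
After 2 (read(6)): returned 'PQDJW3', offset=12
After 3 (read(2)): returned '19', offset=14
After 4 (tell()): offset=14
After 5 (read(4)): returned 'J', offset=15
After 6 (seek(12, SET)): offset=12
After 7 (seek(-2, END)): offset=13
After 8 (read(7)): returned '9J', offset=15
After 9 (read(1)): returned '', offset=15
After 10 (seek(6, SET)): offset=6
After 11 (read(6)): returned 'PQDJW3', offset=12
After 12 (seek(-5, END)): offset=10

Answer: S0X57SPQDJW319J9JPQDJW3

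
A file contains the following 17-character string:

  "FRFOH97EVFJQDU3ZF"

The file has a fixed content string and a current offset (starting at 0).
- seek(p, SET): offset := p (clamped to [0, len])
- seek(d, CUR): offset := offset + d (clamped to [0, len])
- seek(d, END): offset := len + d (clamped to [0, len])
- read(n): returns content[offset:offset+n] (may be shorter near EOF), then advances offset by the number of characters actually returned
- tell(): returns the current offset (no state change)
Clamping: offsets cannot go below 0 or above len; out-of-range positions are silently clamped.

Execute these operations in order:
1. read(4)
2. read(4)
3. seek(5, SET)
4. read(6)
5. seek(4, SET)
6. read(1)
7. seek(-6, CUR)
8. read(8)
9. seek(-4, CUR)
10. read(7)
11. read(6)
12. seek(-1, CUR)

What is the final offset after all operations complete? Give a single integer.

Answer: 16

Derivation:
After 1 (read(4)): returned 'FRFO', offset=4
After 2 (read(4)): returned 'H97E', offset=8
After 3 (seek(5, SET)): offset=5
After 4 (read(6)): returned '97EVFJ', offset=11
After 5 (seek(4, SET)): offset=4
After 6 (read(1)): returned 'H', offset=5
After 7 (seek(-6, CUR)): offset=0
After 8 (read(8)): returned 'FRFOH97E', offset=8
After 9 (seek(-4, CUR)): offset=4
After 10 (read(7)): returned 'H97EVFJ', offset=11
After 11 (read(6)): returned 'QDU3ZF', offset=17
After 12 (seek(-1, CUR)): offset=16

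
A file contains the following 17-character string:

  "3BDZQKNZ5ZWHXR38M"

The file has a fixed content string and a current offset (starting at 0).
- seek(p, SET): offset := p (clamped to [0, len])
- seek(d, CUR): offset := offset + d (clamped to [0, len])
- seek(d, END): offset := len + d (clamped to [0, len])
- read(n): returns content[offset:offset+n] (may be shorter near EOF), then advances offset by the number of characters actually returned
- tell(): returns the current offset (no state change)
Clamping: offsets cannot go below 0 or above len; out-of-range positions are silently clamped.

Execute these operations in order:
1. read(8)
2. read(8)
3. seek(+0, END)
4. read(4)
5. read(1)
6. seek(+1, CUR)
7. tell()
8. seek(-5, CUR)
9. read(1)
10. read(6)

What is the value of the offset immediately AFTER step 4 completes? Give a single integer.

After 1 (read(8)): returned '3BDZQKNZ', offset=8
After 2 (read(8)): returned '5ZWHXR38', offset=16
After 3 (seek(+0, END)): offset=17
After 4 (read(4)): returned '', offset=17

Answer: 17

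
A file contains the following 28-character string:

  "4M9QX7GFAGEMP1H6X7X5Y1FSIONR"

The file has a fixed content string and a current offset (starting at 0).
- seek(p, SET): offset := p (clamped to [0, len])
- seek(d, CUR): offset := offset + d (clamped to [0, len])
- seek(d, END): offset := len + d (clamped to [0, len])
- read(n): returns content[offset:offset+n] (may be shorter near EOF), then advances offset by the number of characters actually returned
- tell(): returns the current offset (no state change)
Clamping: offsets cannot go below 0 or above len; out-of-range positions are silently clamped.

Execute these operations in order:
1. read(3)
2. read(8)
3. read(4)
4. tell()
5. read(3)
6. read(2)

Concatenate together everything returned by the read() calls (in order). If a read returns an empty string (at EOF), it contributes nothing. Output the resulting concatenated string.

After 1 (read(3)): returned '4M9', offset=3
After 2 (read(8)): returned 'QX7GFAGE', offset=11
After 3 (read(4)): returned 'MP1H', offset=15
After 4 (tell()): offset=15
After 5 (read(3)): returned '6X7', offset=18
After 6 (read(2)): returned 'X5', offset=20

Answer: 4M9QX7GFAGEMP1H6X7X5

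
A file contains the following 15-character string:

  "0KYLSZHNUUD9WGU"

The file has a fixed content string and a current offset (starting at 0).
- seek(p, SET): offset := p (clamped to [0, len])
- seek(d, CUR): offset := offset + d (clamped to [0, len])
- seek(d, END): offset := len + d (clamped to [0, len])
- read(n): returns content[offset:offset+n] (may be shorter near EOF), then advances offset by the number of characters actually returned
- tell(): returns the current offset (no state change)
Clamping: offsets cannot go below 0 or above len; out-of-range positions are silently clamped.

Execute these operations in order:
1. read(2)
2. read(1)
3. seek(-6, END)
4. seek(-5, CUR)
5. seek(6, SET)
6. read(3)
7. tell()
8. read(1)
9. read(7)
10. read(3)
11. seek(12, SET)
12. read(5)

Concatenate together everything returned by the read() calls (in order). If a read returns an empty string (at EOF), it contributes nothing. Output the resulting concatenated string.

After 1 (read(2)): returned '0K', offset=2
After 2 (read(1)): returned 'Y', offset=3
After 3 (seek(-6, END)): offset=9
After 4 (seek(-5, CUR)): offset=4
After 5 (seek(6, SET)): offset=6
After 6 (read(3)): returned 'HNU', offset=9
After 7 (tell()): offset=9
After 8 (read(1)): returned 'U', offset=10
After 9 (read(7)): returned 'D9WGU', offset=15
After 10 (read(3)): returned '', offset=15
After 11 (seek(12, SET)): offset=12
After 12 (read(5)): returned 'WGU', offset=15

Answer: 0KYHNUUD9WGUWGU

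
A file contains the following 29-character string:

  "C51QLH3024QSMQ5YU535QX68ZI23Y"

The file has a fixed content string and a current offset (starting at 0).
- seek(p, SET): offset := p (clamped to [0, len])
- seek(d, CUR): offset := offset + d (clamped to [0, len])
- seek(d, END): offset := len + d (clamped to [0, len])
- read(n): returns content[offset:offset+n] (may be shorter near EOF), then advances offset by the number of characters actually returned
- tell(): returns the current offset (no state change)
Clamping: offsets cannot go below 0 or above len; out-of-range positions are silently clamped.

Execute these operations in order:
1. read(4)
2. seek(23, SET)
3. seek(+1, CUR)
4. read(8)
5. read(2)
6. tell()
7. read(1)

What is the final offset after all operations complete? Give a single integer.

Answer: 29

Derivation:
After 1 (read(4)): returned 'C51Q', offset=4
After 2 (seek(23, SET)): offset=23
After 3 (seek(+1, CUR)): offset=24
After 4 (read(8)): returned 'ZI23Y', offset=29
After 5 (read(2)): returned '', offset=29
After 6 (tell()): offset=29
After 7 (read(1)): returned '', offset=29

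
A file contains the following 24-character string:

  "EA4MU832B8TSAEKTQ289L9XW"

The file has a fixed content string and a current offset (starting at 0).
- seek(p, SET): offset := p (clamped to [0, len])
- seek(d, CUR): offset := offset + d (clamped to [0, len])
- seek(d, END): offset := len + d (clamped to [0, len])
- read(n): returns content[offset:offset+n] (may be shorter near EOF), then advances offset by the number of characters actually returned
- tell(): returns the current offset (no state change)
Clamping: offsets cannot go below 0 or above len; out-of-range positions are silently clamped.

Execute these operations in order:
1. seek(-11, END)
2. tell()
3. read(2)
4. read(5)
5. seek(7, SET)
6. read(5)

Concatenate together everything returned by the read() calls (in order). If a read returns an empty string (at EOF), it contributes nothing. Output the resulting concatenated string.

After 1 (seek(-11, END)): offset=13
After 2 (tell()): offset=13
After 3 (read(2)): returned 'EK', offset=15
After 4 (read(5)): returned 'TQ289', offset=20
After 5 (seek(7, SET)): offset=7
After 6 (read(5)): returned '2B8TS', offset=12

Answer: EKTQ2892B8TS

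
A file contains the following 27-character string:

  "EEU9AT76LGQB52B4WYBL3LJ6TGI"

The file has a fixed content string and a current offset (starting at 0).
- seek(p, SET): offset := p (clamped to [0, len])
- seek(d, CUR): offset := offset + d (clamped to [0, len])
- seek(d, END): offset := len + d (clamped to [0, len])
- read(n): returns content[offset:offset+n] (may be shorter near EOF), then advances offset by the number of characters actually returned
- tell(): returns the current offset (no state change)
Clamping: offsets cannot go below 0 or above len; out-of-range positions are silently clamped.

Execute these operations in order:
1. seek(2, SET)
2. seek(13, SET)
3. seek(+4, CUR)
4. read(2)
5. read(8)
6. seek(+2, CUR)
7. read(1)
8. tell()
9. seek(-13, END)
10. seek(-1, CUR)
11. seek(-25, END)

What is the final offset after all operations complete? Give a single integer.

Answer: 2

Derivation:
After 1 (seek(2, SET)): offset=2
After 2 (seek(13, SET)): offset=13
After 3 (seek(+4, CUR)): offset=17
After 4 (read(2)): returned 'YB', offset=19
After 5 (read(8)): returned 'L3LJ6TGI', offset=27
After 6 (seek(+2, CUR)): offset=27
After 7 (read(1)): returned '', offset=27
After 8 (tell()): offset=27
After 9 (seek(-13, END)): offset=14
After 10 (seek(-1, CUR)): offset=13
After 11 (seek(-25, END)): offset=2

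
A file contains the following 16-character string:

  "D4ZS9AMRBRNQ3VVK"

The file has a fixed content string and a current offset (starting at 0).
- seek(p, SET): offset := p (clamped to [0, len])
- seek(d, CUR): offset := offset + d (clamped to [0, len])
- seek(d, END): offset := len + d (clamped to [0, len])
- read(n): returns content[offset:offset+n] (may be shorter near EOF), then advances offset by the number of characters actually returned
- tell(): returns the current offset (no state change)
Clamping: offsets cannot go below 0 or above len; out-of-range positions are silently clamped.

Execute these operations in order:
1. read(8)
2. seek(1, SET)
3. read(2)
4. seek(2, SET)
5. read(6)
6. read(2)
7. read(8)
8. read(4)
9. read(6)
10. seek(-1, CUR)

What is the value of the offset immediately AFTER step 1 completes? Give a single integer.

Answer: 8

Derivation:
After 1 (read(8)): returned 'D4ZS9AMR', offset=8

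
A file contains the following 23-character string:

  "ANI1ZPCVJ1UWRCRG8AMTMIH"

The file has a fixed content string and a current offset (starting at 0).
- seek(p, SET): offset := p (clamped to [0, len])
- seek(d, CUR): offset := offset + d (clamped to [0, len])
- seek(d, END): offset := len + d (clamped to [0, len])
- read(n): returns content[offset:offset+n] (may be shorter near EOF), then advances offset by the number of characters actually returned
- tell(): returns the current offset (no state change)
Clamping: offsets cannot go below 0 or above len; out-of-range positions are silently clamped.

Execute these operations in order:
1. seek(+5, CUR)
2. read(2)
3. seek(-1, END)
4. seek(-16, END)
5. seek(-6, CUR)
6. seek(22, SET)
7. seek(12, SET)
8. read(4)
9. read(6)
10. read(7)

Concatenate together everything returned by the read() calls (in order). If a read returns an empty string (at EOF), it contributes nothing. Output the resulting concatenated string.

Answer: PCRCRG8AMTMIH

Derivation:
After 1 (seek(+5, CUR)): offset=5
After 2 (read(2)): returned 'PC', offset=7
After 3 (seek(-1, END)): offset=22
After 4 (seek(-16, END)): offset=7
After 5 (seek(-6, CUR)): offset=1
After 6 (seek(22, SET)): offset=22
After 7 (seek(12, SET)): offset=12
After 8 (read(4)): returned 'RCRG', offset=16
After 9 (read(6)): returned '8AMTMI', offset=22
After 10 (read(7)): returned 'H', offset=23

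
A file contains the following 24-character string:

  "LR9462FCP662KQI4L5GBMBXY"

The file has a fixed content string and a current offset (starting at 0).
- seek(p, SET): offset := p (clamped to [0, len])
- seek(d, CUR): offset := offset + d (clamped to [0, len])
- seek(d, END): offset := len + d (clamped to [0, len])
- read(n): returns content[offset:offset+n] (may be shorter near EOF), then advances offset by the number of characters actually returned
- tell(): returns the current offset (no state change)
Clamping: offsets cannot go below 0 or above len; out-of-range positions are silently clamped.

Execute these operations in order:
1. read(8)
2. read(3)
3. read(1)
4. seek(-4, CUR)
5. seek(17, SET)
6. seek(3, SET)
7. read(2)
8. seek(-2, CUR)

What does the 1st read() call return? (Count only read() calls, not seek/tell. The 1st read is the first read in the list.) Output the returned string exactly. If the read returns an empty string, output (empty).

After 1 (read(8)): returned 'LR9462FC', offset=8
After 2 (read(3)): returned 'P66', offset=11
After 3 (read(1)): returned '2', offset=12
After 4 (seek(-4, CUR)): offset=8
After 5 (seek(17, SET)): offset=17
After 6 (seek(3, SET)): offset=3
After 7 (read(2)): returned '46', offset=5
After 8 (seek(-2, CUR)): offset=3

Answer: LR9462FC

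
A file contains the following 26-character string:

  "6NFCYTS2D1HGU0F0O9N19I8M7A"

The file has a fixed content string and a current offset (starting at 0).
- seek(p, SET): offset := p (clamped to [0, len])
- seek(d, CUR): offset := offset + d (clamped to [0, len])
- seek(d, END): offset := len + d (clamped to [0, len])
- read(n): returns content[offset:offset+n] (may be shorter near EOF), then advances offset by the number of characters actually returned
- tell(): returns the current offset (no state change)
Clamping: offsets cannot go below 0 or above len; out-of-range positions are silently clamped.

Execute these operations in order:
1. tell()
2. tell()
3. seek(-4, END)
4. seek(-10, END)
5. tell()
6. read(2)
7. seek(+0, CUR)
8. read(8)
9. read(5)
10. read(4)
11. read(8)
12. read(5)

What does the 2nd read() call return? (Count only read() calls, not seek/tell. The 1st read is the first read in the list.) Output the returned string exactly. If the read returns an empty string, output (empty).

Answer: N19I8M7A

Derivation:
After 1 (tell()): offset=0
After 2 (tell()): offset=0
After 3 (seek(-4, END)): offset=22
After 4 (seek(-10, END)): offset=16
After 5 (tell()): offset=16
After 6 (read(2)): returned 'O9', offset=18
After 7 (seek(+0, CUR)): offset=18
After 8 (read(8)): returned 'N19I8M7A', offset=26
After 9 (read(5)): returned '', offset=26
After 10 (read(4)): returned '', offset=26
After 11 (read(8)): returned '', offset=26
After 12 (read(5)): returned '', offset=26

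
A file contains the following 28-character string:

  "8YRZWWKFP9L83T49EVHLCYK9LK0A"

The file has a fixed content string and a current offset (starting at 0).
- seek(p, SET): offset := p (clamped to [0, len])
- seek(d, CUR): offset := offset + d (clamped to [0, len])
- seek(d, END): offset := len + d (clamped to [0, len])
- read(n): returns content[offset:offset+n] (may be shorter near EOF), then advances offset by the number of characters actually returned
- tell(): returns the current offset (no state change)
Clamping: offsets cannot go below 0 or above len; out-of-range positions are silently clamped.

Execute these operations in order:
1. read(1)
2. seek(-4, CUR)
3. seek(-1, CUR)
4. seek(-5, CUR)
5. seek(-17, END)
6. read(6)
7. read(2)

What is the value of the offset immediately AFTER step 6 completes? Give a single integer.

After 1 (read(1)): returned '8', offset=1
After 2 (seek(-4, CUR)): offset=0
After 3 (seek(-1, CUR)): offset=0
After 4 (seek(-5, CUR)): offset=0
After 5 (seek(-17, END)): offset=11
After 6 (read(6)): returned '83T49E', offset=17

Answer: 17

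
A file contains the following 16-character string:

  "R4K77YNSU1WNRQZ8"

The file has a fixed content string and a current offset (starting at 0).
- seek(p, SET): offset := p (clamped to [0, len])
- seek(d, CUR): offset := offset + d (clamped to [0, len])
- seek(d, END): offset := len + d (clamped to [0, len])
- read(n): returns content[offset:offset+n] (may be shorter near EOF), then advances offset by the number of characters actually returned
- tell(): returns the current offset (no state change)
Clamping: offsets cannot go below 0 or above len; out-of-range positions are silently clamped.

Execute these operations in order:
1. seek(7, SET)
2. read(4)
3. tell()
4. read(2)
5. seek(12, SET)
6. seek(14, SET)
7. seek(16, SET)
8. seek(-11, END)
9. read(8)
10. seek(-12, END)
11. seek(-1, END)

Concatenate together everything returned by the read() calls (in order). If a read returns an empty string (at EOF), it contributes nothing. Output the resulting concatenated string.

After 1 (seek(7, SET)): offset=7
After 2 (read(4)): returned 'SU1W', offset=11
After 3 (tell()): offset=11
After 4 (read(2)): returned 'NR', offset=13
After 5 (seek(12, SET)): offset=12
After 6 (seek(14, SET)): offset=14
After 7 (seek(16, SET)): offset=16
After 8 (seek(-11, END)): offset=5
After 9 (read(8)): returned 'YNSU1WNR', offset=13
After 10 (seek(-12, END)): offset=4
After 11 (seek(-1, END)): offset=15

Answer: SU1WNRYNSU1WNR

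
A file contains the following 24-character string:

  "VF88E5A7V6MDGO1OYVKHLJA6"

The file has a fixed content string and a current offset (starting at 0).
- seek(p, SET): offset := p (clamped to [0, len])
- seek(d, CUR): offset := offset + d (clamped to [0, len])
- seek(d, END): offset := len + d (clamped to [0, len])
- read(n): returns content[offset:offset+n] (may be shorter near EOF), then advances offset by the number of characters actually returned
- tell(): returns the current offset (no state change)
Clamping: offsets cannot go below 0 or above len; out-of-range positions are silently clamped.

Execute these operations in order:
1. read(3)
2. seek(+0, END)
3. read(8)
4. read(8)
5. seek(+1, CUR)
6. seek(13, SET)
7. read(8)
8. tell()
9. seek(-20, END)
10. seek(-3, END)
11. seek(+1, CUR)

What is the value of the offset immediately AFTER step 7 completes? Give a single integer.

After 1 (read(3)): returned 'VF8', offset=3
After 2 (seek(+0, END)): offset=24
After 3 (read(8)): returned '', offset=24
After 4 (read(8)): returned '', offset=24
After 5 (seek(+1, CUR)): offset=24
After 6 (seek(13, SET)): offset=13
After 7 (read(8)): returned 'O1OYVKHL', offset=21

Answer: 21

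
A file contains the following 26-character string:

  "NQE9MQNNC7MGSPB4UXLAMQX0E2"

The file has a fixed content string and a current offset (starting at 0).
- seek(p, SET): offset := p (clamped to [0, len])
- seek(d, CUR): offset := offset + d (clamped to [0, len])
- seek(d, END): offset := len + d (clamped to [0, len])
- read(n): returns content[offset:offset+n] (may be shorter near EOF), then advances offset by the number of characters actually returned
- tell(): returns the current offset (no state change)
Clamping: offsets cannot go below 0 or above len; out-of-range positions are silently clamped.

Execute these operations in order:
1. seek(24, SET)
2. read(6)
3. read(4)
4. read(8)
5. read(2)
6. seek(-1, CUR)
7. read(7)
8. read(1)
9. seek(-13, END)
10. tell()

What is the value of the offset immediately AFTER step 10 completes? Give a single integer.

Answer: 13

Derivation:
After 1 (seek(24, SET)): offset=24
After 2 (read(6)): returned 'E2', offset=26
After 3 (read(4)): returned '', offset=26
After 4 (read(8)): returned '', offset=26
After 5 (read(2)): returned '', offset=26
After 6 (seek(-1, CUR)): offset=25
After 7 (read(7)): returned '2', offset=26
After 8 (read(1)): returned '', offset=26
After 9 (seek(-13, END)): offset=13
After 10 (tell()): offset=13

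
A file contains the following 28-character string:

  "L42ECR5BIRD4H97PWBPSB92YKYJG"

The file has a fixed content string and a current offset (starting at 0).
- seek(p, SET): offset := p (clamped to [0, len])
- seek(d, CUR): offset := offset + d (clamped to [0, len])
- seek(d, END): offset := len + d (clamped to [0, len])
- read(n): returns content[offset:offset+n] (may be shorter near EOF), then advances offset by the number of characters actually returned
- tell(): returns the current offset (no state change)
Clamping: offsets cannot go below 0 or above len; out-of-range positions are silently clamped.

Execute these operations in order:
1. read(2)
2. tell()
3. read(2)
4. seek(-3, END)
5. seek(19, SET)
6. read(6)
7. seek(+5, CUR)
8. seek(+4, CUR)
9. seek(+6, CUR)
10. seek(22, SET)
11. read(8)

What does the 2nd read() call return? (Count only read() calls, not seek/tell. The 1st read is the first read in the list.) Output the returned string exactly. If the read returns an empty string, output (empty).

Answer: 2E

Derivation:
After 1 (read(2)): returned 'L4', offset=2
After 2 (tell()): offset=2
After 3 (read(2)): returned '2E', offset=4
After 4 (seek(-3, END)): offset=25
After 5 (seek(19, SET)): offset=19
After 6 (read(6)): returned 'SB92YK', offset=25
After 7 (seek(+5, CUR)): offset=28
After 8 (seek(+4, CUR)): offset=28
After 9 (seek(+6, CUR)): offset=28
After 10 (seek(22, SET)): offset=22
After 11 (read(8)): returned '2YKYJG', offset=28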